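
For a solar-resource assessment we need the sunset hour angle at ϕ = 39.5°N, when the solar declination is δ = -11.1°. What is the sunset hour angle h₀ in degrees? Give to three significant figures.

cos h₀ = −tan ϕ · tan δ = −tan(+39.5°) × tan(-11.100°) = 0.1617, so h₀ = 1.4084 rad = 80.69°.

h₀ = 80.7°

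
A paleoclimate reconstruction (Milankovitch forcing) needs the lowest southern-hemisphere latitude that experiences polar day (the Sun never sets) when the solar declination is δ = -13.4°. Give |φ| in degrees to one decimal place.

|φ| = 76.6°

Polar day requires cos H₀ = −tan φ tan δ ≤ −1, i.e. tan φ tan δ ≥ 1.
The boundary is |tan φ| · |tan δ| = 1, so |φ| = 90° − |δ| = 90° − 13.4° = 76.6° in the southern hemisphere.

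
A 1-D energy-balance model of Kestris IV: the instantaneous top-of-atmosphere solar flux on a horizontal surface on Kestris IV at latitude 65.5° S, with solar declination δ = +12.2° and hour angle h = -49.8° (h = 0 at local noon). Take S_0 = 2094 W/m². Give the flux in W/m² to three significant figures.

145 W/m²

cos θ_z = sin ϕ sin δ + cos ϕ cos δ cos h = -0.192297 + 0.261622 = 0.069325.
Flux = S_0 · cos θ_z = 2094 × 0.069325 = 145.2 W/m².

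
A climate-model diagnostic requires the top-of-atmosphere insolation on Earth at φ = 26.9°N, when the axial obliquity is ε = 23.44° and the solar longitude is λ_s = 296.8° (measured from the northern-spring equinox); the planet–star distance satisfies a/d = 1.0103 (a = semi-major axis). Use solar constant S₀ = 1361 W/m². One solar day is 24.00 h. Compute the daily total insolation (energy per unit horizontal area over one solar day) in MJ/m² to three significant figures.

Solar declination: sin δ = sin ε · sin λ_s = sin 23.44° × sin 296.8° = -0.35506, so δ = -20.797°.
cos H₀ = −tan(+26.9°) tan(-20.797°) = 0.1927, H₀ = 1.3769 rad.
Bracket: H₀ sin φ sin δ + cos φ cos δ sin H₀ = 1.3769×0.45243×-0.35506 + 0.89180×0.93484×0.98126 = -0.221185 + 0.818067 = 0.596882.
Inverse-square distance factor (a/d)² = 1.0103² = 1.020706.
Q̄ = (S₀/π) × 1.020706 × [bracket] = (1361/π) × 1.020706 × 0.596882 = 263.94 W/m².
Daily total = Q̄ × 24.00 h × 3600 s/h = 263.94 × 24.00 × 3600 / 10⁶ = 22.80 MJ/m².

22.8 MJ/m²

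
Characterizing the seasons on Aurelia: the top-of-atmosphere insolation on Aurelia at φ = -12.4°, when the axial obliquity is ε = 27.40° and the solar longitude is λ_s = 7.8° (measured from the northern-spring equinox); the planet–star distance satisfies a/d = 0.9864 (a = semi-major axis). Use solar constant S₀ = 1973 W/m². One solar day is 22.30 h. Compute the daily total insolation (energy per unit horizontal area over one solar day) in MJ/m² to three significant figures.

Solar declination: sin δ = sin ε · sin λ_s = sin 27.40° × sin 7.8° = 0.06246, so δ = +3.581°.
cos H₀ = −tan(-12.4°) tan(+3.581°) = 0.0138, H₀ = 1.5570 rad.
Bracket: H₀ sin φ sin δ + cos φ cos δ sin H₀ = 1.5570×-0.21474×0.06246 + 0.97667×0.99805×0.99991 = -0.020884 + 0.974678 = 0.953794.
Inverse-square distance factor (a/d)² = 0.9864² = 0.972985.
Q̄ = (S₀/π) × 0.972985 × [bracket] = (1973/π) × 0.972985 × 0.953794 = 582.82 W/m².
Daily total = Q̄ × 22.30 h × 3600 s/h = 582.82 × 22.30 × 3600 / 10⁶ = 46.79 MJ/m².

46.8 MJ/m²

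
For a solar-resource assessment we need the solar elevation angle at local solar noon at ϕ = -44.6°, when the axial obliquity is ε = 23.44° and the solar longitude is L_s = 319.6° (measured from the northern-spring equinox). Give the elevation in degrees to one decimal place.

Solar declination: sin δ = sin ε · sin L_s = sin 23.44° × sin 319.6° = -0.25781, so δ = -14.940°.
At local noon the hour angle is zero, so the zenith angle equals |ϕ − δ| = |-44.6° − (-14.940°)| = 29.660°.
Elevation = 90° − 29.660° = 60.3°.

60.3°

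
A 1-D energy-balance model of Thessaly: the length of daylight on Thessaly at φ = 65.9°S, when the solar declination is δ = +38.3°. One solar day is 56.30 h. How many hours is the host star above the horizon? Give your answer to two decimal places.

cos H₀ = −tan φ · tan δ = 1.7655 ≥ 1, so the host star never rises (polar night) and H₀ = 0.
Daylight = 2H₀/(2π) × 56.30 h = (0.0000/π) × 56.30 = 0.00 h.

0.00 h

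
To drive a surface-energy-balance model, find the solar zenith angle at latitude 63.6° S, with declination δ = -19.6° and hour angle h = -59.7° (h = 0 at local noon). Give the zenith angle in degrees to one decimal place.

θ_z = 59.2°

cos θ_z = sin φ sin δ + cos φ cos δ cos h = 0.300468 + 0.211332 = 0.511800.
θ_z = arccos(0.511800) = 59.2°.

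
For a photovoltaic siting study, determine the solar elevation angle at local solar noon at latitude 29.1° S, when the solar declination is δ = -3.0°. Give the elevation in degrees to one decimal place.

63.9°

At local noon the hour angle is zero, so the zenith angle equals |φ − δ| = |-29.1° − (-3.000°)| = 26.100°.
Elevation = 90° − 26.100° = 63.9°.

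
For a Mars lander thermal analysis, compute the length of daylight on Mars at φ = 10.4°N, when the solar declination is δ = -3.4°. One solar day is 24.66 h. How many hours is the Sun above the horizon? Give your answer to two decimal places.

12.24 h

cos H₀ = −tan φ · tan δ = −tan(+10.4°) × tan(-3.400°) = 0.0109, so H₀ = 1.5599 rad = 89.38°.
Daylight = 2H₀/(2π) × 24.66 h = (1.5599/π) × 24.66 = 12.24 h.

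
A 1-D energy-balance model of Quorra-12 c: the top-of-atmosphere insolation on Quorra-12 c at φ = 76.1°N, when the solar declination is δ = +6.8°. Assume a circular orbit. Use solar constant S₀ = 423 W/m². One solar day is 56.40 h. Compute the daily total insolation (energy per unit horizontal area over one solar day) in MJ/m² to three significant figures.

cos H₀ = −tan(+76.1°) tan(+6.800°) = -0.4818, H₀ = 2.0735 rad.
Bracket: H₀ sin φ sin δ + cos φ cos δ sin H₀ = 2.0735×0.97072×0.11840 + 0.24023×0.99297×0.87626 = 0.238314 + 0.209024 = 0.447338.
Q̄ = (S₀/π) × [bracket] = (423/π) × 0.447338 = 60.232 W/m².
Daily total = Q̄ × 56.40 h × 3600 s/h = 60.232 × 56.40 × 3600 / 10⁶ = 12.23 MJ/m².

12.2 MJ/m²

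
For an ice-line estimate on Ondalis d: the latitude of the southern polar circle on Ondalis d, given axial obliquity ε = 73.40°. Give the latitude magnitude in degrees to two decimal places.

The polar circle is the lowest latitude that experiences at least one full rotation of continuous darkness at the northern-summer solstice; it lies at |ϕ| = 90° − ε = 90° − 73.40° = 16.60°.

16.60°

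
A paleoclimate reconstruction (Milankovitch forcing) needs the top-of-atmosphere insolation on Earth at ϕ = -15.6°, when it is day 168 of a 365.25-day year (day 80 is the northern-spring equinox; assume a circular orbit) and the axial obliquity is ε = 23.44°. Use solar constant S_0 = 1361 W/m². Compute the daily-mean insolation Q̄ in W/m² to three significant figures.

Solar longitude: L_s = 360° × (168 − 80)/365.25 = 86.735°.
sin δ = sin 23.44° × sin 86.735° = 0.39714, so δ = +23.400°.
cos h₀ = −tan(-15.6°) tan(+23.400°) = 0.1208, h₀ = 1.4497 rad.
Bracket: h₀ sin ϕ sin δ + cos ϕ cos δ sin h₀ = 1.4497×-0.26892×0.39714 + 0.96316×0.91776×0.99267 = -0.154826 + 0.877470 = 0.722644.
Q̄ = (S_0/π) × [bracket] = (1361/π) × 0.722644 = 313.1 W/m².

Q̄ ≈ 313 W/m²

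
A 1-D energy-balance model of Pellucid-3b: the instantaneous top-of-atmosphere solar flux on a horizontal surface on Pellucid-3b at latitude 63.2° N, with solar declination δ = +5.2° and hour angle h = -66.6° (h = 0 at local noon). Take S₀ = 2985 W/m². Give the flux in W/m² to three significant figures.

cos θ_z = sin φ sin δ + cos φ cos δ cos h = 0.080897 + 0.178328 = 0.259225.
Flux = S₀ · cos θ_z = 2985 × 0.259225 = 773.8 W/m².

774 W/m²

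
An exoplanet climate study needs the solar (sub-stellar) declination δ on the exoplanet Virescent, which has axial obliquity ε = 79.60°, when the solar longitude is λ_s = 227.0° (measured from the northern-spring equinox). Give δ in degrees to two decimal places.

δ = -46.00°

sin δ = sin ε · sin λ_s = sin 79.60° × sin 227.0° = -0.719339.
δ = arcsin(-0.719339) = -46.00°.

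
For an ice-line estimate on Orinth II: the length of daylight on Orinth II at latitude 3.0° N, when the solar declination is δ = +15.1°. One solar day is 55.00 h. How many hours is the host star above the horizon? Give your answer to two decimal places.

cos H₀ = −tan φ · tan δ = −tan(+3.0°) × tan(+15.100°) = -0.0141, so H₀ = 1.5849 rad = 90.81°.
Daylight = 2H₀/(2π) × 55.00 h = (1.5849/π) × 55.00 = 27.75 h.

27.75 h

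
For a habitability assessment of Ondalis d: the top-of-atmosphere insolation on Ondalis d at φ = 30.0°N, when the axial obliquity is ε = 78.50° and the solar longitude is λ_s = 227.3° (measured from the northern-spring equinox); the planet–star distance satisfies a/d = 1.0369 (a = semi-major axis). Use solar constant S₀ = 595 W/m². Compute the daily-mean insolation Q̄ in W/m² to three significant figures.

Solar declination: sin δ = sin ε · sin λ_s = sin 78.50° × sin 227.3° = -0.72016, so δ = -46.068°.
cos H₀ = −tan(+30.0°) tan(-46.068°) = 0.5993, H₀ = 0.9282 rad.
Bracket: H₀ sin φ sin δ + cos φ cos δ sin H₀ = 0.9282×0.50000×-0.72016 + 0.86603×0.69381×0.80054 = -0.334226 + 0.481013 = 0.146787.
Inverse-square distance factor (a/d)² = 1.0369² = 1.075162.
Q̄ = (S₀/π) × 1.075162 × [bracket] = (595/π) × 1.075162 × 0.146787 = 29.89 W/m².

Q̄ ≈ 29.9 W/m²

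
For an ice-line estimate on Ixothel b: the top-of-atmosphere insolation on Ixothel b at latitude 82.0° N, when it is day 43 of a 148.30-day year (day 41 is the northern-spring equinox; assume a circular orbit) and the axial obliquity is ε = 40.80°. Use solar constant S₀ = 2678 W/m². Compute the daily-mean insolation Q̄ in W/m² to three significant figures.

Solar longitude: λ_s = 360° × (43 − 41)/148.30 = 4.855°.
sin δ = sin 40.80° × sin 4.855° = 0.05530, so δ = +3.170°.
cos H₀ = −tan(+82.0°) tan(+3.170°) = -0.3941, H₀ = 1.9759 rad.
Bracket: H₀ sin φ sin δ + cos φ cos δ sin H₀ = 1.9759×0.99027×0.05530 + 0.13917×0.99847×0.91907 = 0.108204 + 0.127711 = 0.235915.
Q̄ = (S₀/π) × [bracket] = (2678/π) × 0.235915 = 201.1 W/m².

Q̄ ≈ 201 W/m²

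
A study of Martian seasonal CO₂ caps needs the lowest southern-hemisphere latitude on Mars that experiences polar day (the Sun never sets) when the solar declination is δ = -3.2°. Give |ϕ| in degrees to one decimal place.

|ϕ| = 86.8°

Polar day requires cos h₀ = −tan ϕ tan δ ≤ −1, i.e. tan ϕ tan δ ≥ 1.
The boundary is |tan ϕ| · |tan δ| = 1, so |ϕ| = 90° − |δ| = 90° − 3.2° = 86.8° in the southern hemisphere.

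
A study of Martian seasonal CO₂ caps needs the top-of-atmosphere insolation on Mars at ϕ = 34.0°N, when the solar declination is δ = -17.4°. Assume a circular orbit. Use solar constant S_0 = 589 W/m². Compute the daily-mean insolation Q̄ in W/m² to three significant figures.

Q̄ ≈ 102 W/m²

cos h₀ = −tan(+34.0°) tan(-17.400°) = 0.2114, h₀ = 1.3578 rad.
Bracket: h₀ sin ϕ sin δ + cos ϕ cos δ sin h₀ = 1.3578×0.55919×-0.29904 + 0.82904×0.95424×0.97740 = -0.227052 + 0.773224 = 0.546172.
Q̄ = (S_0/π) × [bracket] = (589/π) × 0.546172 = 102.4 W/m².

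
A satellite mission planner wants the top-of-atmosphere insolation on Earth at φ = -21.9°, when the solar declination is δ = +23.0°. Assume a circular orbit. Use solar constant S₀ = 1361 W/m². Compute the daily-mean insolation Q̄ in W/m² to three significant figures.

Q̄ ≈ 276 W/m²

cos H₀ = −tan(-21.9°) tan(+23.000°) = 0.1706, H₀ = 1.3993 rad.
Bracket: H₀ sin φ sin δ + cos φ cos δ sin H₀ = 1.3993×-0.37299×0.39073 + 0.92784×0.92050×0.98533 = -0.203932 + 0.841547 = 0.637615.
Q̄ = (S₀/π) × [bracket] = (1361/π) × 0.637615 = 276.2 W/m².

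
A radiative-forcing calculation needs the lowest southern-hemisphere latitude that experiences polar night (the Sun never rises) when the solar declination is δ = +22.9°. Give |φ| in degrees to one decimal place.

|φ| = 67.1°

Polar night requires cos H₀ = −tan φ tan δ ≥ 1, i.e. tan φ tan δ ≤ −1.
The boundary is |tan φ| · |tan δ| = 1, so |φ| = 90° − |δ| = 90° − 22.9° = 67.1° in the southern hemisphere.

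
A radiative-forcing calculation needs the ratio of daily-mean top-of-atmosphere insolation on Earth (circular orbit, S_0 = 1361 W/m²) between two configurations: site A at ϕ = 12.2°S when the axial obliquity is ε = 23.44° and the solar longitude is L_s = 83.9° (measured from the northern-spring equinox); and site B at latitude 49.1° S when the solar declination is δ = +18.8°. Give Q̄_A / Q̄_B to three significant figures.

Q̄_A / Q̄_B ≈ 2.70

— Configuration A (ϕ=-12.2°):
Solar declination: sin δ = sin ε · sin L_s = sin 23.44° × sin 83.9° = 0.39554, so δ = +23.299°.
cos h₀ = −tan(-12.2°) tan(+23.299°) = 0.0931, h₀ = 1.4776 rad.
Bracket: h₀ sin ϕ sin δ + cos ϕ cos δ sin h₀ = 1.4776×-0.21132×0.39554 + 0.97742×0.91845×0.99566 = -0.123506 + 0.893815 = 0.770309.
Q̄ = (S_0/π) × [bracket] = (1361/π) × 0.770309 = 333.71 W/m².
— Configuration B (ϕ=-49.1°):
cos h₀ = −tan(-49.1°) tan(+18.800°) = 0.3930, h₀ = 1.1669 rad.
Bracket: h₀ sin ϕ sin δ + cos ϕ cos δ sin h₀ = 1.1669×-0.75585×0.32227 + 0.65474×0.94665×0.91954 = -0.284243 + 0.569940 = 0.285697.
Q̄ = (S_0/π) × [bracket] = (1361/π) × 0.285697 = 123.77 W/m².
Ratio Q̄_A / Q̄_B = 333.71 / 123.77 = 2.696.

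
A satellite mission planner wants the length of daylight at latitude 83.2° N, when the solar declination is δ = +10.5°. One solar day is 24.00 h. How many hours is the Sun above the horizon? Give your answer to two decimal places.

24.00 h

Sunrise equation: cos H₀ = −tan φ · tan δ = -1.5543 ≤ −1, so the Sun never sets (polar day) and H₀ = π.
Daylight = 2H₀/(2π) × 24.00 h = (3.1416/π) × 24.00 = 24.00 h.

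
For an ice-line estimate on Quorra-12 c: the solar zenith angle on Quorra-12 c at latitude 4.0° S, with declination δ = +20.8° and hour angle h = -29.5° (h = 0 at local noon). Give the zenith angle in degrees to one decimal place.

θ_z = 38.1°

cos θ_z = sin φ sin δ + cos φ cos δ cos h = -0.024771 + 0.811649 = 0.786878.
θ_z = arccos(0.786878) = 38.1°.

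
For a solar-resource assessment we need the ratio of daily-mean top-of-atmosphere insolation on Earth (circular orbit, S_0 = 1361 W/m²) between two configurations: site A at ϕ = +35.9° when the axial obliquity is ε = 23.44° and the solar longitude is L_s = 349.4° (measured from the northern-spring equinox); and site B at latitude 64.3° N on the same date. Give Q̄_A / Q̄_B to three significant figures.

Q̄_A / Q̄_B ≈ 2.22

— Configuration A (ϕ=+35.9°):
Solar declination: sin δ = sin ε · sin L_s = sin 23.44° × sin 349.4° = -0.07317, so δ = -4.196°.
cos h₀ = −tan(+35.9°) tan(-4.196°) = 0.0531, h₀ = 1.5177 rad.
Bracket: h₀ sin ϕ sin δ + cos ϕ cos δ sin h₀ = 1.5177×0.58637×-0.07317 + 0.81004×0.99732×0.99859 = -0.065116 + 0.806730 = 0.741614.
Q̄ = (S_0/π) × [bracket] = (1361/π) × 0.741614 = 321.28 W/m².
— Configuration B (ϕ=+64.3°):
cos h₀ = −tan(+64.3°) tan(-4.196°) = 0.1525, h₀ = 1.4177 rad.
Bracket: h₀ sin ϕ sin δ + cos ϕ cos δ sin h₀ = 1.4177×0.90108×-0.07317 + 0.43366×0.99732×0.98831 = -0.093472 + 0.427442 = 0.333970.
Q̄ = (S_0/π) × [bracket] = (1361/π) × 0.333970 = 144.68 W/m².
Ratio Q̄_A / Q̄_B = 321.28 / 144.68 = 2.221.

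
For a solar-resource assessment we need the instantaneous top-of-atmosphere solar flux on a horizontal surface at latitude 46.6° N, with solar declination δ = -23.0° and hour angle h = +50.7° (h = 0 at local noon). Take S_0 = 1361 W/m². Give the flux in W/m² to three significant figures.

159 W/m²

cos θ_z = sin ϕ sin δ + cos ϕ cos δ cos h = -0.283895 + 0.400593 = 0.116698.
Flux = S_0 · cos θ_z = 1361 × 0.116698 = 158.8 W/m².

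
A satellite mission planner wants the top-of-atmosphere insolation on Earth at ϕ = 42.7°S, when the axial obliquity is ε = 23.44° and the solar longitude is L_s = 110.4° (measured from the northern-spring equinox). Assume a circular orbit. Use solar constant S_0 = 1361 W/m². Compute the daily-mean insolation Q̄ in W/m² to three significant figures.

Q̄ ≈ 144 W/m²

Solar declination: sin δ = sin ε · sin L_s = sin 23.44° × sin 110.4° = 0.37284, so δ = +21.891°.
cos h₀ = −tan(-42.7°) tan(+21.891°) = 0.3708, h₀ = 1.1909 rad.
Bracket: h₀ sin ϕ sin δ + cos ϕ cos δ sin h₀ = 1.1909×-0.67816×0.37284 + 0.73491×0.92790×0.92872 = -0.301113 + 0.633316 = 0.332203.
Q̄ = (S_0/π) × [bracket] = (1361/π) × 0.332203 = 143.9 W/m².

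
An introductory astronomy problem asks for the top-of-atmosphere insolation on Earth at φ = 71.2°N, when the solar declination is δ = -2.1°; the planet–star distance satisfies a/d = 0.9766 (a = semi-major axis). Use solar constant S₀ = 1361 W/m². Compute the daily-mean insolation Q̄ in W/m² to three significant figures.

cos H₀ = −tan(+71.2°) tan(-2.100°) = 0.1077, H₀ = 1.4629 rad.
Bracket: H₀ sin φ sin δ + cos φ cos δ sin H₀ = 1.4629×0.94665×-0.03664 + 0.32227×0.99933×0.99418 = -0.050741 + 0.320180 = 0.269439.
Inverse-square distance factor (a/d)² = 0.9766² = 0.953748.
Q̄ = (S₀/π) × 0.953748 × [bracket] = (1361/π) × 0.953748 × 0.269439 = 111.3 W/m².

Q̄ ≈ 111 W/m²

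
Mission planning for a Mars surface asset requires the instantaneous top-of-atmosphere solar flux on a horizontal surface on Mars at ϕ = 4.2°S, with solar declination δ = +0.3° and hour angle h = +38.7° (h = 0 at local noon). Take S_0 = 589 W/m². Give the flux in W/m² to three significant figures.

458 W/m²

cos θ_z = sin ϕ sin δ + cos ϕ cos δ cos h = -0.000383 + 0.778324 = 0.777941.
Flux = S_0 · cos θ_z = 589 × 0.777941 = 458.2 W/m².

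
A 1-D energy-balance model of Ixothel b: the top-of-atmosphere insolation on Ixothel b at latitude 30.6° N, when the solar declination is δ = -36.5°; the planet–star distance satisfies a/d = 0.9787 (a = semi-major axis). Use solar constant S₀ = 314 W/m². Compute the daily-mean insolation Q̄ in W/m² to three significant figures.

Q̄ ≈ 27.2 W/m²

cos H₀ = −tan(+30.6°) tan(-36.500°) = 0.4376, H₀ = 1.1179 rad.
Bracket: H₀ sin φ sin δ + cos φ cos δ sin H₀ = 1.1179×0.50904×-0.59482 + 0.86074×0.80386×0.89916 = -0.338486 + 0.622142 = 0.283656.
Inverse-square distance factor (a/d)² = 0.9787² = 0.957854.
Q̄ = (S₀/π) × 0.957854 × [bracket] = (314/π) × 0.957854 × 0.283656 = 27.16 W/m².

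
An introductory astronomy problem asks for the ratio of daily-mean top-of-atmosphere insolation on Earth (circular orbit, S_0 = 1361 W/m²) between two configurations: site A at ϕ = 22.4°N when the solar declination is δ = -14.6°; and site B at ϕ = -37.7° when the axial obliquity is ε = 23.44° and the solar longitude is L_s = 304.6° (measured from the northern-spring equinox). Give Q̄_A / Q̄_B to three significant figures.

Q̄_A / Q̄_B ≈ 0.688

— Configuration A (ϕ=+22.4°):
cos h₀ = −tan(+22.4°) tan(-14.600°) = 0.1074, h₀ = 1.4632 rad.
Bracket: h₀ sin ϕ sin δ + cos ϕ cos δ sin h₀ = 1.4632×0.38107×-0.25207 + 0.92455×0.96771×0.99422 = -0.140550 + 0.889525 = 0.748975.
Q̄ = (S_0/π) × [bracket] = (1361/π) × 0.748975 = 324.47 W/m².
— Configuration B (ϕ=-37.7°):
Solar declination: sin δ = sin ε · sin L_s = sin 23.44° × sin 304.6° = -0.32743, so δ = -19.113°.
cos h₀ = −tan(-37.7°) tan(-19.113°) = -0.2678, h₀ = 1.8419 rad.
Bracket: h₀ sin ϕ sin δ + cos ϕ cos δ sin h₀ = 1.8419×-0.61153×-0.32743 + 0.79122×0.94487×0.96346 = 0.368810 + 0.720283 = 1.089093.
Q̄ = (S_0/π) × [bracket] = (1361/π) × 1.089093 = 471.82 W/m².
Ratio Q̄_A / Q̄_B = 324.47 / 471.82 = 0.6877.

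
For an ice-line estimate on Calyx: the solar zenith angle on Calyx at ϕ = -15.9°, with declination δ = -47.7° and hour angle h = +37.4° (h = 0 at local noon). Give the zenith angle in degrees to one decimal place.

θ_z = 44.2°

cos θ_z = sin ϕ sin δ + cos ϕ cos δ cos h = 0.202629 + 0.514196 = 0.716825.
θ_z = arccos(0.716825) = 44.2°.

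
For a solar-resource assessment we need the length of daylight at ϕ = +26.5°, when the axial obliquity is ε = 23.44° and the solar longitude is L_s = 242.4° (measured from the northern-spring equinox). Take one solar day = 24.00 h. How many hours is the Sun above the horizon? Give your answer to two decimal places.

Solar declination: sin δ = sin ε · sin L_s = sin 23.44° × sin 242.4° = -0.35252, so δ = -20.642°.
cos h₀ = −tan ϕ · tan δ = −tan(+26.5°) × tan(-20.642°) = 0.1878, so h₀ = 1.3819 rad = 79.17°.
Daylight = 2h₀/(2π) × 24.00 h = (1.3819/π) × 24.00 = 10.56 h.

10.56 h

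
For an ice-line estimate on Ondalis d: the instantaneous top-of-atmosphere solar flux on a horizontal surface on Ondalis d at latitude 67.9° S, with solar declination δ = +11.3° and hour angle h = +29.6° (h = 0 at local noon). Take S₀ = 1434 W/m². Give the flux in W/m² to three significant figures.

200 W/m²

cos θ_z = sin φ sin δ + cos φ cos δ cos h = -0.181550 + 0.320784 = 0.139234.
Flux = S₀ · cos θ_z = 1434 × 0.139234 = 199.7 W/m².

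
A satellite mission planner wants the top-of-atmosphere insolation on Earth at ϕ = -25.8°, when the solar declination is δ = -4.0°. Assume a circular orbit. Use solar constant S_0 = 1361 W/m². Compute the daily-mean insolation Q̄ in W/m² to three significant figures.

cos h₀ = −tan(-25.8°) tan(-4.000°) = -0.0338, h₀ = 1.6046 rad.
Bracket: h₀ sin ϕ sin δ + cos ϕ cos δ sin h₀ = 1.6046×-0.43523×-0.06976 + 0.90032×0.99756×0.99943 = 0.048718 + 0.897611 = 0.946329.
Q̄ = (S_0/π) × [bracket] = (1361/π) × 0.946329 = 410.0 W/m².

Q̄ ≈ 410 W/m²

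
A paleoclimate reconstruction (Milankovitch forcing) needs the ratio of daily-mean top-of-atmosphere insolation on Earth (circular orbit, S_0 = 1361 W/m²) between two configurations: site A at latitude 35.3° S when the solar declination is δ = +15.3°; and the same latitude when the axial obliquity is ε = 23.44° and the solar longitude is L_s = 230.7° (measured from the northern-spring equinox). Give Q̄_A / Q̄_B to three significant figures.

— Configuration A (ϕ=-35.3°):
cos h₀ = −tan(-35.3°) tan(+15.300°) = 0.1937, h₀ = 1.3759 rad.
Bracket: h₀ sin ϕ sin δ + cos ϕ cos δ sin h₀ = 1.3759×-0.57786×0.26387 + 0.81614×0.96456×0.98106 = -0.209797 + 0.772306 = 0.562509.
Q̄ = (S_0/π) × [bracket] = (1361/π) × 0.562509 = 243.69 W/m².
— Configuration B (ϕ=-35.3°):
Solar declination: sin δ = sin ε · sin L_s = sin 23.44° × sin 230.7° = -0.30782, so δ = -17.928°.
cos h₀ = −tan(-35.3°) tan(-17.928°) = -0.2291, h₀ = 1.8019 rad.
Bracket: h₀ sin ϕ sin δ + cos ϕ cos δ sin h₀ = 1.8019×-0.57786×-0.30782 + 0.81614×0.95144×0.97341 = 0.320516 + 0.755861 = 1.076377.
Q̄ = (S_0/π) × [bracket] = (1361/π) × 1.076377 = 466.31 W/m².
Ratio Q̄_A / Q̄_B = 243.69 / 466.31 = 0.5226.

Q̄_A / Q̄_B ≈ 0.523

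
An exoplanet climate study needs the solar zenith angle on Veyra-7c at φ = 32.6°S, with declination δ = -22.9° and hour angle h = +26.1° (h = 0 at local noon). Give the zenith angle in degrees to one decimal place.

θ_z = 25.0°

cos θ_z = sin φ sin δ + cos φ cos δ cos h = 0.209649 + 0.696919 = 0.906568.
θ_z = arccos(0.906568) = 25.0°.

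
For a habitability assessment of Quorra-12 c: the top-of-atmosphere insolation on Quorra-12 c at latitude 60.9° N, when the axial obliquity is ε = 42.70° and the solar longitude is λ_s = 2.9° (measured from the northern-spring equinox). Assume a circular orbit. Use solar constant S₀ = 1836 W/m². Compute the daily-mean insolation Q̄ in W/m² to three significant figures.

Solar declination: sin δ = sin ε · sin λ_s = sin 42.70° × sin 2.9° = 0.03431, so δ = +1.966°.
cos H₀ = −tan(+60.9°) tan(+1.966°) = -0.0617, H₀ = 1.6325 rad.
Bracket: H₀ sin φ sin δ + cos φ cos δ sin H₀ = 1.6325×0.87377×0.03431 + 0.48634×0.99941×0.99810 = 0.048941 + 0.485130 = 0.534071.
Q̄ = (S₀/π) × [bracket] = (1836/π) × 0.534071 = 312.1 W/m².

Q̄ ≈ 312 W/m²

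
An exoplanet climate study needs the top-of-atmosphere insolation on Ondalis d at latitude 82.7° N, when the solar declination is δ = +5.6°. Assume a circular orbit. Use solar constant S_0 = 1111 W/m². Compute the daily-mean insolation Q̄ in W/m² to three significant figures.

cos h₀ = −tan(+82.7°) tan(+5.600°) = -0.7654, h₀ = 2.4425 rad.
Bracket: h₀ sin ϕ sin δ + cos ϕ cos δ sin h₀ = 2.4425×0.99189×0.09758 + 0.12706×0.99523×0.64355 = 0.236406 + 0.081379 = 0.317785.
Q̄ = (S_0/π) × [bracket] = (1111/π) × 0.317785 = 112.4 W/m².

Q̄ ≈ 112 W/m²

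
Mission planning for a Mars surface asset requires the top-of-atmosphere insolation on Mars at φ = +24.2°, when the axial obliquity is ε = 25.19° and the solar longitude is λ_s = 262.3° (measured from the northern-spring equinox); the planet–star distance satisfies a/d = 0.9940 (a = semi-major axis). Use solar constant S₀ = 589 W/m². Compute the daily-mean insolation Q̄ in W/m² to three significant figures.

Solar declination: sin δ = sin ε · sin λ_s = sin 25.19° × sin 262.3° = -0.42178, so δ = -24.947°.
cos H₀ = −tan(+24.2°) tan(-24.947°) = 0.2091, H₀ = 1.3602 rad.
Bracket: H₀ sin φ sin δ + cos φ cos δ sin H₀ = 1.3602×0.40992×-0.42178 + 0.91212×0.90670×0.97790 = -0.235173 + 0.808742 = 0.573569.
Inverse-square distance factor (a/d)² = 0.9940² = 0.988036.
Q̄ = (S₀/π) × 0.988036 × [bracket] = (589/π) × 0.988036 × 0.573569 = 106.2 W/m².

Q̄ ≈ 106 W/m²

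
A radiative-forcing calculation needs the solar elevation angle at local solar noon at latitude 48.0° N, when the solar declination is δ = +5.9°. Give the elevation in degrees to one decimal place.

47.9°

At local noon the hour angle is zero, so the zenith angle equals |ϕ − δ| = |+48.0° − (+5.900°)| = 42.100°.
Elevation = 90° − 42.100° = 47.9°.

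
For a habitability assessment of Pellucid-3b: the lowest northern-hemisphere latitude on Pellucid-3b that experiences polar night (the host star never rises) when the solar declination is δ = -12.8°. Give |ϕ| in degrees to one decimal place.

|ϕ| = 77.2°

Polar night requires cos h₀ = −tan ϕ tan δ ≥ 1, i.e. tan ϕ tan δ ≤ −1.
The boundary is |tan ϕ| · |tan δ| = 1, so |ϕ| = 90° − |δ| = 90° − 12.8° = 77.2° in the northern hemisphere.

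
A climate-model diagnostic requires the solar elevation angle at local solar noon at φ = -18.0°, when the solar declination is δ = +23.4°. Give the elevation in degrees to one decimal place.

48.6°

At local noon the hour angle is zero, so the zenith angle equals |φ − δ| = |-18.0° − (+23.400°)| = 41.400°.
Elevation = 90° − 41.400° = 48.6°.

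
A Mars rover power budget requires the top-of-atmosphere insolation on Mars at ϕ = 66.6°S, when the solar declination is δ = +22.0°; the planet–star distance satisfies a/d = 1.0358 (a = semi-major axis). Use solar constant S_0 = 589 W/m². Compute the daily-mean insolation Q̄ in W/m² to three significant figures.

cos h₀ = −tan(-66.6°) tan(+22.000°) = 0.9336, h₀ = 0.3663 rad.
Bracket: h₀ sin ϕ sin δ + cos ϕ cos δ sin h₀ = 0.3663×-0.91775×0.37461 + 0.39715×0.92718×0.35819 = -0.125933 + 0.131896 = 0.005963.
Inverse-square distance factor (a/d)² = 1.0358² = 1.072882.
Q̄ = (S_0/π) × 1.072882 × [bracket] = (589/π) × 1.072882 × 0.005963 = 1.199 W/m².

Q̄ ≈ 1.20 W/m²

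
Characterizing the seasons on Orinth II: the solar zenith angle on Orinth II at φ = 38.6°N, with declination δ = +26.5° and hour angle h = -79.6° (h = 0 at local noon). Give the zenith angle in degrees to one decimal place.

cos θ_z = sin φ sin δ + cos φ cos δ cos h = 0.278374 + 0.126257 = 0.404631.
θ_z = arccos(0.404631) = 66.1°.

θ_z = 66.1°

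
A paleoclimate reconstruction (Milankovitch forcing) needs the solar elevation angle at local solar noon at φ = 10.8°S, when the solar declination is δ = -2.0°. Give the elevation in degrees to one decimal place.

At local noon the hour angle is zero, so the zenith angle equals |φ − δ| = |-10.8° − (-2.000°)| = 8.800°.
Elevation = 90° − 8.800° = 81.2°.

81.2°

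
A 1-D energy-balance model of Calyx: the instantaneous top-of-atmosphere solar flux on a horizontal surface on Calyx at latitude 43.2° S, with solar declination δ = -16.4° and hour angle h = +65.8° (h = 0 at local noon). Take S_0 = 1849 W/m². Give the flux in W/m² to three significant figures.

cos θ_z = sin ϕ sin δ + cos ϕ cos δ cos h = 0.193276 + 0.286663 = 0.479939.
Flux = S_0 · cos θ_z = 1849 × 0.479939 = 887.4 W/m².

887 W/m²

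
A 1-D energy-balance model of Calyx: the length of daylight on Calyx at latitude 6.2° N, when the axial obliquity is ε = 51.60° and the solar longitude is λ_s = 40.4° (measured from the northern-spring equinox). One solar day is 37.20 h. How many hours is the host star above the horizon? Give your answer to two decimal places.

Solar declination: sin δ = sin ε · sin λ_s = sin 51.60° × sin 40.4° = 0.50793, so δ = +30.526°.
cos H₀ = −tan φ · tan δ = −tan(+6.2°) × tan(+30.526°) = -0.0641, so H₀ = 1.6349 rad = 93.67°.
Daylight = 2H₀/(2π) × 37.20 h = (1.6349/π) × 37.20 = 19.36 h.

19.36 h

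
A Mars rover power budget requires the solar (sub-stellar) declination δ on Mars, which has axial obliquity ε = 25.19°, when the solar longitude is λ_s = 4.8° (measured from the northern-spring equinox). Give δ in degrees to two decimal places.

δ = +2.04°

sin δ = sin ε · sin λ_s = sin 25.19° × sin 4.8° = 0.035615.
δ = arcsin(0.035615) = +2.04°.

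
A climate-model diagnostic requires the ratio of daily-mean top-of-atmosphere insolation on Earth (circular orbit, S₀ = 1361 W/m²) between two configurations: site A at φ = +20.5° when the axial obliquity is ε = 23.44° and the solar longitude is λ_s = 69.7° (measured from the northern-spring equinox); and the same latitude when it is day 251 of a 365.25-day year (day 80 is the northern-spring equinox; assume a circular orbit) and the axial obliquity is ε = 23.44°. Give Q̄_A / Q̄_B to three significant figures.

— Configuration A (φ=+20.5°):
Solar declination: sin δ = sin ε · sin λ_s = sin 23.44° × sin 69.7° = 0.37308, so δ = +21.906°.
cos H₀ = −tan(+20.5°) tan(+21.906°) = -0.1503, H₀ = 1.7217 rad.
Bracket: H₀ sin φ sin δ + cos φ cos δ sin H₀ = 1.7217×0.35021×0.37308 + 0.93667×0.92780×0.98863 = 0.224951 + 0.859161 = 1.084112.
Q̄ = (S₀/π) × [bracket] = (1361/π) × 1.084112 = 469.66 W/m².
— Configuration B (φ=+20.5°):
Solar longitude: λ_s = 360° × (251 − 80)/365.25 = 168.542°.
sin δ = sin 23.44° × sin 168.542° = 0.07902, so δ = +4.532°.
cos H₀ = −tan(+20.5°) tan(+4.532°) = -0.0296, H₀ = 1.6004 rad.
Bracket: H₀ sin φ sin δ + cos φ cos δ sin H₀ = 1.6004×0.35021×0.07902 + 0.93667×0.99687×0.99956 = 0.044289 + 0.933327 = 0.977616.
Q̄ = (S₀/π) × [bracket] = (1361/π) × 0.977616 = 423.52 W/m².
Ratio Q̄_A / Q̄_B = 469.66 / 423.52 = 1.109.

Q̄_A / Q̄_B ≈ 1.11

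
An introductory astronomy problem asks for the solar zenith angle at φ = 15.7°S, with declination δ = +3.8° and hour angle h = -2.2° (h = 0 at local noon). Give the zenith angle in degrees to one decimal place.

θ_z = 19.6°

cos θ_z = sin φ sin δ + cos φ cos δ cos h = -0.017934 + 0.959867 = 0.941933.
θ_z = arccos(0.941933) = 19.6°.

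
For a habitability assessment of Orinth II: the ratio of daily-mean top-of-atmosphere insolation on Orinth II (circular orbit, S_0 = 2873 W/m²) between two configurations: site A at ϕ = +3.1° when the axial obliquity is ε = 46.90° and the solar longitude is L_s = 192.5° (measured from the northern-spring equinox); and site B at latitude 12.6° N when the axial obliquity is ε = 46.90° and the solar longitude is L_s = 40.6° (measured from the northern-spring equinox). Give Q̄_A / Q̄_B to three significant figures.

Q̄_A / Q̄_B ≈ 0.946

— Configuration A (ϕ=+3.1°):
Solar declination: sin δ = sin ε · sin L_s = sin 46.90° × sin 192.5° = -0.15804, so δ = -9.093°.
cos h₀ = −tan(+3.1°) tan(-9.093°) = 0.0087, h₀ = 1.5621 rad.
Bracket: h₀ sin ϕ sin δ + cos ϕ cos δ sin h₀ = 1.5621×0.05408×-0.15804 + 0.99854×0.98743×0.99996 = -0.013351 + 0.985949 = 0.972598.
Q̄ = (S_0/π) × [bracket] = (2873/π) × 0.972598 = 889.45 W/m².
— Configuration B (ϕ=+12.6°):
Solar declination: sin δ = sin ε · sin L_s = sin 46.90° × sin 40.6° = 0.47517, so δ = +28.370°.
cos h₀ = −tan(+12.6°) tan(+28.370°) = -0.1207, h₀ = 1.6918 rad.
Bracket: h₀ sin ϕ sin δ + cos ϕ cos δ sin h₀ = 1.6918×0.21814×0.47517 + 0.97592×0.87989×0.99269 = 0.175361 + 0.852425 = 1.027786.
Q̄ = (S_0/π) × [bracket] = (2873/π) × 1.027786 = 939.91 W/m².
Ratio Q̄_A / Q̄_B = 889.45 / 939.91 = 0.9463.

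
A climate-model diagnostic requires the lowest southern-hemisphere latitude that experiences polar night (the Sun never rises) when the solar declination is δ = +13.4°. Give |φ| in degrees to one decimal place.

|φ| = 76.6°

Polar night requires cos H₀ = −tan φ tan δ ≥ 1, i.e. tan φ tan δ ≤ −1.
The boundary is |tan φ| · |tan δ| = 1, so |φ| = 90° − |δ| = 90° − 13.4° = 76.6° in the southern hemisphere.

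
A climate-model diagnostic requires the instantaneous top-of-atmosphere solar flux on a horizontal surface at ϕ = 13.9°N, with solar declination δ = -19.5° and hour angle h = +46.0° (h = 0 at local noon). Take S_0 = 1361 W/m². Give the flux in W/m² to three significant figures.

cos θ_z = sin ϕ sin δ + cos ϕ cos δ cos h = -0.080190 + 0.635639 = 0.555449.
Flux = S_0 · cos θ_z = 1361 × 0.555449 = 756.0 W/m².

756 W/m²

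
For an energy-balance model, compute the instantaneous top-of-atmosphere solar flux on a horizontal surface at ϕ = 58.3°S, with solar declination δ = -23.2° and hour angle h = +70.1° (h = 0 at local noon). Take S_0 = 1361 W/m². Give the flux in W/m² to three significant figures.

cos θ_z = sin ϕ sin δ + cos ϕ cos δ cos h = 0.335170 + 0.164396 = 0.499566.
Flux = S_0 · cos θ_z = 1361 × 0.499566 = 679.9 W/m².

680 W/m²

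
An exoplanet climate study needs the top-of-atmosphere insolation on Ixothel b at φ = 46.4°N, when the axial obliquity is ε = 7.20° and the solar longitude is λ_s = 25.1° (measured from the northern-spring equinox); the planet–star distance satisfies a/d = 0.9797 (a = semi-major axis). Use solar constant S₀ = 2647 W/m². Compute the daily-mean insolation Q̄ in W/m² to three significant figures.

Q̄ ≈ 607 W/m²

Solar declination: sin δ = sin ε · sin λ_s = sin 7.20° × sin 25.1° = 0.05317, so δ = +3.048°.
cos H₀ = −tan(+46.4°) tan(+3.048°) = -0.0559, H₀ = 1.6267 rad.
Bracket: H₀ sin φ sin δ + cos φ cos δ sin H₀ = 1.6267×0.72417×0.05317 + 0.68962×0.99859×0.99844 = 0.062635 + 0.687573 = 0.750208.
Inverse-square distance factor (a/d)² = 0.9797² = 0.959812.
Q̄ = (S₀/π) × 0.959812 × [bracket] = (2647/π) × 0.959812 × 0.750208 = 606.7 W/m².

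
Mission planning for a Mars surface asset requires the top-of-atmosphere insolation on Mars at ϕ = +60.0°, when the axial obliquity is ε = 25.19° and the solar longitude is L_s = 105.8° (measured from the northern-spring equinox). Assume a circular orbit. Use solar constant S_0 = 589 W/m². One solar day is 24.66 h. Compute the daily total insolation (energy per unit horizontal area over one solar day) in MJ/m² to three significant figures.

19.3 MJ/m²

Solar declination: sin δ = sin ε · sin L_s = sin 25.19° × sin 105.8° = 0.40954, so δ = +24.176°.
cos h₀ = −tan(+60.0°) tan(+24.176°) = -0.7775, h₀ = 2.4615 rad.
Bracket: h₀ sin ϕ sin δ + cos ϕ cos δ sin h₀ = 2.4615×0.86603×0.40954 + 0.50000×0.91229×0.62883 = 0.873030 + 0.286838 = 1.159868.
Q̄ = (S_0/π) × [bracket] = (589/π) × 1.159868 = 217.46 W/m².
Daily total = Q̄ × 24.66 h × 3600 s/h = 217.46 × 24.66 × 3600 / 10⁶ = 19.31 MJ/m².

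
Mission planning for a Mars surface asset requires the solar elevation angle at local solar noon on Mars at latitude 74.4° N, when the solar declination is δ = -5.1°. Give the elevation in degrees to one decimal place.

10.5°

At local noon the hour angle is zero, so the zenith angle equals |φ − δ| = |+74.4° − (-5.100°)| = 79.500°.
Elevation = 90° − 79.500° = 10.5°.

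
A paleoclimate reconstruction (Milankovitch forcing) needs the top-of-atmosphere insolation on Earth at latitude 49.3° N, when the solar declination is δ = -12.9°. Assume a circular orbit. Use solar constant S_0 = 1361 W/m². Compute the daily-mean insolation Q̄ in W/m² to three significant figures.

Q̄ ≈ 170 W/m²

cos h₀ = −tan(+49.3°) tan(-12.900°) = 0.2663, h₀ = 1.3013 rad.
Bracket: h₀ sin ϕ sin δ + cos ϕ cos δ sin h₀ = 1.3013×0.75813×-0.22325 + 0.65210×0.97476×0.96390 = -0.220248 + 0.612694 = 0.392446.
Q̄ = (S_0/π) × [bracket] = (1361/π) × 0.392446 = 170.0 W/m².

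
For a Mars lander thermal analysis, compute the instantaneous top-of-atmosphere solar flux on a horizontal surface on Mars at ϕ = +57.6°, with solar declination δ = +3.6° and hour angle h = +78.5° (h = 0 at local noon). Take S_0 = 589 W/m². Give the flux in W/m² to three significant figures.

94.0 W/m²

cos θ_z = sin ϕ sin δ + cos ϕ cos δ cos h = 0.053016 + 0.106616 = 0.159632.
Flux = S_0 · cos θ_z = 589 × 0.159632 = 94.02 W/m².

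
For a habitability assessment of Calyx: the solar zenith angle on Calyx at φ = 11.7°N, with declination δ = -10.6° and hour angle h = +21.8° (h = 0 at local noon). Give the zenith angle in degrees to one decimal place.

cos θ_z = sin φ sin δ + cos φ cos δ cos h = -0.037303 + 0.893679 = 0.856376.
θ_z = arccos(0.856376) = 31.1°.

θ_z = 31.1°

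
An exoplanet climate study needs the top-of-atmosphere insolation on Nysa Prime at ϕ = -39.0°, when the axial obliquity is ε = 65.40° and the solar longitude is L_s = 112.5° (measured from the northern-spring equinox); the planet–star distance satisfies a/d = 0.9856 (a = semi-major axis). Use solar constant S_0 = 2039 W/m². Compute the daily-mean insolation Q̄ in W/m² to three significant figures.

Q̄ ≈ 0.00 W/m²

Solar declination: sin δ = sin ε · sin L_s = sin 65.40° × sin 112.5° = 0.84002, so δ = +57.143°.
cos h₀ = −tan(-39.0°) tan(+57.143°) = 1.2538 ≥ 1 ⇒ polar night, h₀ = 0 and Q̄ = 0.
Inverse-square distance factor (a/d)² = 0.9856² = 0.971407.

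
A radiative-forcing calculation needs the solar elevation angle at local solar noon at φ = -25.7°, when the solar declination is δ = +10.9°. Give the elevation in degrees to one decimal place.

53.4°

At local noon the hour angle is zero, so the zenith angle equals |φ − δ| = |-25.7° − (+10.900°)| = 36.600°.
Elevation = 90° − 36.600° = 53.4°.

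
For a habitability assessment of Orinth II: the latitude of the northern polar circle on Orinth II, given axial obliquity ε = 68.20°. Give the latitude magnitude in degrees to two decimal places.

21.80°

The polar circle is the lowest latitude that experiences at least one full rotation of continuous daylight at the northern-summer solstice; it lies at |φ| = 90° − ε = 90° − 68.20° = 21.80°.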